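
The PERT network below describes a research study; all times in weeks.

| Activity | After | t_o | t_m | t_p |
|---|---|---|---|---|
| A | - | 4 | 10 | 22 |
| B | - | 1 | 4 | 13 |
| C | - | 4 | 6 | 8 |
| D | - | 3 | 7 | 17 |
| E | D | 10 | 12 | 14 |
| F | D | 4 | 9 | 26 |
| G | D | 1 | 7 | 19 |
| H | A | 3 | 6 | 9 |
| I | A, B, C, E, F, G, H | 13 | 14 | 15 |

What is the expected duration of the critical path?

34 weeks

te_A = (4 + 4·10 + 22)/6 = 66/6 = 11
te_B = (1 + 4·4 + 13)/6 = 30/6 = 5
te_C = (4 + 4·6 + 8)/6 = 36/6 = 6
te_D = (3 + 4·7 + 17)/6 = 48/6 = 8
te_E = (10 + 4·12 + 14)/6 = 72/6 = 12
te_F = (4 + 4·9 + 26)/6 = 66/6 = 11
te_G = (1 + 4·7 + 19)/6 = 48/6 = 8
te_H = (3 + 4·6 + 9)/6 = 36/6 = 6
te_I = (13 + 4·14 + 15)/6 = 84/6 = 14

Forward pass:
ES_A = 0; EF_A = 11
ES_B = 0; EF_B = 5
ES_C = 0; EF_C = 6
ES_D = 0; EF_D = 8
ES_E = 8; EF_E = 8+12 = 20
ES_F = 8; EF_F = 8+11 = 19
ES_G = 8; EF_G = 8+8 = 16
ES_H = 11; EF_H = 11+6 = 17
ES_I = max(EF_A=11, EF_B=5, EF_C=6, EF_E=20, EF_F=19, EF_G=16, EF_H=17) = 20; EF_I = 20+14 = 34
Expected project duration μ = 34 weeks. Critical path: D → E → I.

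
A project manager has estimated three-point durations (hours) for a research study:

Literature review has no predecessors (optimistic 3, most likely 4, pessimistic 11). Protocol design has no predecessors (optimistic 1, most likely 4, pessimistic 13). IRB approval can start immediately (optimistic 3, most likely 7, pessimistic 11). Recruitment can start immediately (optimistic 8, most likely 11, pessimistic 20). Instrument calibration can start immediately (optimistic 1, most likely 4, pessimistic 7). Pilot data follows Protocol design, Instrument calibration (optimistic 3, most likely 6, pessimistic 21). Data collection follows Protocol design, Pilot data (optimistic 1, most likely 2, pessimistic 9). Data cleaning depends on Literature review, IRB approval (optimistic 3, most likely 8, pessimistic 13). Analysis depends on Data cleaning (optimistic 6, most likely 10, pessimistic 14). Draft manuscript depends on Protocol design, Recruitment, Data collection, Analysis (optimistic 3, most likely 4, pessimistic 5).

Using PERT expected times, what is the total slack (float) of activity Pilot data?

9 hours

te_Literature review = (3 + 4·4 + 11)/6 = 30/6 = 5
te_Protocol design = (1 + 4·4 + 13)/6 = 30/6 = 5
te_IRB approval = (3 + 4·7 + 11)/6 = 42/6 = 7
te_Recruitment = (8 + 4·11 + 20)/6 = 72/6 = 12
te_Instrument calibration = (1 + 4·4 + 7)/6 = 24/6 = 4
te_Pilot data = (3 + 4·6 + 21)/6 = 48/6 = 8
te_Data collection = (1 + 4·2 + 9)/6 = 18/6 = 3
te_Data cleaning = (3 + 4·8 + 13)/6 = 48/6 = 8
te_Analysis = (6 + 4·10 + 14)/6 = 60/6 = 10
te_Draft manuscript = (3 + 4·4 + 5)/6 = 24/6 = 4

Forward pass:
ES_Literature review = 0; EF_Literature review = 5
ES_Protocol design = 0; EF_Protocol design = 5
ES_IRB approval = 0; EF_IRB approval = 7
ES_Recruitment = 0; EF_Recruitment = 12
ES_Instrument calibration = 0; EF_Instrument calibration = 4
ES_Pilot data = max(EF_Protocol design=5, EF_Instrument calibration=4) = 5; EF_Pilot data = 5+8 = 13
ES_Data collection = max(EF_Protocol design=5, EF_Pilot data=13) = 13; EF_Data collection = 13+3 = 16
ES_Data cleaning = max(EF_Literature review=5, EF_IRB approval=7) = 7; EF_Data cleaning = 7+8 = 15
ES_Analysis = 15; EF_Analysis = 15+10 = 25
ES_Draft manuscript = max(EF_Protocol design=5, EF_Recruitment=12, EF_Data collection=16, EF_Analysis=25) = 25; EF_Draft manuscript = 25+4 = 29
Expected project duration μ = 29 hours. Critical path: IRB approval → Data cleaning → Analysis → Draft manuscript.

Backward pass:
LF_Draft manuscript = 29; LS_Draft manuscript = 29−4 = 25
LF_Analysis = LS_Draft manuscript = 25; LS_Analysis = 25−10 = 15
LF_Data cleaning = LS_Analysis = 15; LS_Data cleaning = 15−8 = 7
LF_Data collection = LS_Draft manuscript = 25; LS_Data collection = 25−3 = 22
LF_Pilot data = LS_Data collection = 22; LS_Pilot data = 22−8 = 14
LF_Instrument calibration = LS_Pilot data = 14; LS_Instrument calibration = 14−4 = 10
LF_Recruitment = LS_Draft manuscript = 25; LS_Recruitment = 25−12 = 13
LF_IRB approval = LS_Data cleaning = 7; LS_IRB approval = 7−7 = 0
LF_Protocol design = min(LS_Pilot data=14, LS_Data collection=22, LS_Draft manuscript=25) = 14; LS_Protocol design = 14−5 = 9
LF_Literature review = LS_Data cleaning = 7; LS_Literature review = 7−5 = 2
Slack_Pilot data = LS_Pilot data − ES_Pilot data = 14 − 5 = 9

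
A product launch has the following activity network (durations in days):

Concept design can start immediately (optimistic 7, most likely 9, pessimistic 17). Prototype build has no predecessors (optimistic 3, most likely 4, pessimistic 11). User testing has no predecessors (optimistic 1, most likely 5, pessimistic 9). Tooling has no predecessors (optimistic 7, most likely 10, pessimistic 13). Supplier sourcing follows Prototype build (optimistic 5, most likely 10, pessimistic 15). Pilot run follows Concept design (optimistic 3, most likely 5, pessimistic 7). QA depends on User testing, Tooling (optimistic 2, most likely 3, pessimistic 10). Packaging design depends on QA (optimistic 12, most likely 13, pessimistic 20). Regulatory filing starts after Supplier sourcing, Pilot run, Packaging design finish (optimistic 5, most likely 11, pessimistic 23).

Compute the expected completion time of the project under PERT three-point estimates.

te_Concept design = (7 + 4·9 + 17)/6 = 60/6 = 10
te_Prototype build = (3 + 4·4 + 11)/6 = 30/6 = 5
te_User testing = (1 + 4·5 + 9)/6 = 30/6 = 5
te_Tooling = (7 + 4·10 + 13)/6 = 60/6 = 10
te_Supplier sourcing = (5 + 4·10 + 15)/6 = 60/6 = 10
te_Pilot run = (3 + 4·5 + 7)/6 = 30/6 = 5
te_QA = (2 + 4·3 + 10)/6 = 24/6 = 4
te_Packaging design = (12 + 4·13 + 20)/6 = 84/6 = 14
te_Regulatory filing = (5 + 4·11 + 23)/6 = 72/6 = 12

Forward pass:
ES_Concept design = 0; EF_Concept design = 10
ES_Prototype build = 0; EF_Prototype build = 5
ES_User testing = 0; EF_User testing = 5
ES_Tooling = 0; EF_Tooling = 10
ES_Supplier sourcing = 5; EF_Supplier sourcing = 5+10 = 15
ES_Pilot run = 10; EF_Pilot run = 10+5 = 15
ES_QA = max(EF_User testing=5, EF_Tooling=10) = 10; EF_QA = 10+4 = 14
ES_Packaging design = 14; EF_Packaging design = 14+14 = 28
ES_Regulatory filing = max(EF_Supplier sourcing=15, EF_Pilot run=15, EF_Packaging design=28) = 28; EF_Regulatory filing = 28+12 = 40
Expected project duration μ = 40 days. Critical path: Tooling → QA → Packaging design → Regulatory filing.

40 days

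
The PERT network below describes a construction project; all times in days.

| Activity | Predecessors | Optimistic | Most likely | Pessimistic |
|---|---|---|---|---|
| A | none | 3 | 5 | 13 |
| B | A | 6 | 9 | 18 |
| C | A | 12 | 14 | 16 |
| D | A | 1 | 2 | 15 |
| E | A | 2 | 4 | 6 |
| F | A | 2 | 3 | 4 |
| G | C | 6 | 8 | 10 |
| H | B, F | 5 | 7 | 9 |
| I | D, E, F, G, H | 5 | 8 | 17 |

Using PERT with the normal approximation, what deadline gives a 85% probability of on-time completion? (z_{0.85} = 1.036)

39.9 days

te_A = (3 + 4·5 + 13)/6 = 36/6 = 6; σ²_A = ((13−3)/6)² = 2.778
te_B = (6 + 4·9 + 18)/6 = 60/6 = 10; σ²_B = ((18−6)/6)² = 4.000
te_C = (12 + 4·14 + 16)/6 = 84/6 = 14; σ²_C = ((16−12)/6)² = 0.444
te_D = (1 + 4·2 + 15)/6 = 24/6 = 4; σ²_D = ((15−1)/6)² = 5.444
te_E = (2 + 4·4 + 6)/6 = 24/6 = 4; σ²_E = ((6−2)/6)² = 0.444
te_F = (2 + 4·3 + 4)/6 = 18/6 = 3; σ²_F = ((4−2)/6)² = 0.111
te_G = (6 + 4·8 + 10)/6 = 48/6 = 8; σ²_G = ((10−6)/6)² = 0.444
te_H = (5 + 4·7 + 9)/6 = 42/6 = 7; σ²_H = ((9−5)/6)² = 0.444
te_I = (5 + 4·8 + 17)/6 = 54/6 = 9; σ²_I = ((17−5)/6)² = 4.000

Forward pass:
ES_A = 0; EF_A = 6
ES_B = 6; EF_B = 6+10 = 16
ES_C = 6; EF_C = 6+14 = 20
ES_D = 6; EF_D = 6+4 = 10
ES_E = 6; EF_E = 6+4 = 10
ES_F = 6; EF_F = 6+3 = 9
ES_G = 20; EF_G = 20+8 = 28
ES_H = max(EF_B=16, EF_F=9) = 16; EF_H = 16+7 = 23
ES_I = max(EF_D=10, EF_E=10, EF_F=9, EF_G=28, EF_H=23) = 28; EF_I = 28+9 = 37
Expected project duration μ = 37 days. Critical path: A → C → G → I.

Variance along critical path = 2.778 + 0.444 + 0.444 + 4.000 = 7.667; σ = 2.769 days.
D = μ + z·σ = 37 + 1.036·2.769 = 39.9 days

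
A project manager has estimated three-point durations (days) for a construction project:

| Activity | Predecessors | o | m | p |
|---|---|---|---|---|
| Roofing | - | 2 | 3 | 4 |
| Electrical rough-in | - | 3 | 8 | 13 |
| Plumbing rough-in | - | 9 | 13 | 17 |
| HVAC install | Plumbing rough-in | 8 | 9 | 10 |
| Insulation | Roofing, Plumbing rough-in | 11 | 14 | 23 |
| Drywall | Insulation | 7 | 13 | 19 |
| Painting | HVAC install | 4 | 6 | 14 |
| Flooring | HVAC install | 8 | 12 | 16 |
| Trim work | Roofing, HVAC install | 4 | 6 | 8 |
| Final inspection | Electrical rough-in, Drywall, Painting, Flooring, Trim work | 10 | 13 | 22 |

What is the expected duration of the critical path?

te_Roofing = (2 + 4·3 + 4)/6 = 18/6 = 3
te_Electrical rough-in = (3 + 4·8 + 13)/6 = 48/6 = 8
te_Plumbing rough-in = (9 + 4·13 + 17)/6 = 78/6 = 13
te_HVAC install = (8 + 4·9 + 10)/6 = 54/6 = 9
te_Insulation = (11 + 4·14 + 23)/6 = 90/6 = 15
te_Drywall = (7 + 4·13 + 19)/6 = 78/6 = 13
te_Painting = (4 + 4·6 + 14)/6 = 42/6 = 7
te_Flooring = (8 + 4·12 + 16)/6 = 72/6 = 12
te_Trim work = (4 + 4·6 + 8)/6 = 36/6 = 6
te_Final inspection = (10 + 4·13 + 22)/6 = 84/6 = 14

Forward pass:
ES_Roofing = 0; EF_Roofing = 3
ES_Electrical rough-in = 0; EF_Electrical rough-in = 8
ES_Plumbing rough-in = 0; EF_Plumbing rough-in = 13
ES_HVAC install = 13; EF_HVAC install = 13+9 = 22
ES_Insulation = max(EF_Roofing=3, EF_Plumbing rough-in=13) = 13; EF_Insulation = 13+15 = 28
ES_Drywall = 28; EF_Drywall = 28+13 = 41
ES_Painting = 22; EF_Painting = 22+7 = 29
ES_Flooring = 22; EF_Flooring = 22+12 = 34
ES_Trim work = max(EF_Roofing=3, EF_HVAC install=22) = 22; EF_Trim work = 22+6 = 28
ES_Final inspection = max(EF_Electrical rough-in=8, EF_Drywall=41, EF_Painting=29, EF_Flooring=34, EF_Trim work=28) = 41; EF_Final inspection = 41+14 = 55
Expected project duration μ = 55 days. Critical path: Plumbing rough-in → Insulation → Drywall → Final inspection.

55 days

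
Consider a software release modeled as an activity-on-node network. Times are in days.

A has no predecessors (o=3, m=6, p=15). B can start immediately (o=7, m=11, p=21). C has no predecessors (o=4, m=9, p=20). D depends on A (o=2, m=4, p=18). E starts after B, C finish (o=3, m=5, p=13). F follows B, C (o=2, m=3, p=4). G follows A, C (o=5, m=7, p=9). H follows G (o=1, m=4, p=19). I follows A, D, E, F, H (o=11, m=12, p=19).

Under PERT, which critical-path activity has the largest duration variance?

H

te_A = (3 + 4·6 + 15)/6 = 42/6 = 7; σ²_A = ((15−3)/6)² = 4.000
te_B = (7 + 4·11 + 21)/6 = 72/6 = 12; σ²_B = ((21−7)/6)² = 5.444
te_C = (4 + 4·9 + 20)/6 = 60/6 = 10; σ²_C = ((20−4)/6)² = 7.111
te_D = (2 + 4·4 + 18)/6 = 36/6 = 6; σ²_D = ((18−2)/6)² = 7.111
te_E = (3 + 4·5 + 13)/6 = 36/6 = 6; σ²_E = ((13−3)/6)² = 2.778
te_F = (2 + 4·3 + 4)/6 = 18/6 = 3; σ²_F = ((4−2)/6)² = 0.111
te_G = (5 + 4·7 + 9)/6 = 42/6 = 7; σ²_G = ((9−5)/6)² = 0.444
te_H = (1 + 4·4 + 19)/6 = 36/6 = 6; σ²_H = ((19−1)/6)² = 9.000
te_I = (11 + 4·12 + 19)/6 = 78/6 = 13; σ²_I = ((19−11)/6)² = 1.778

Forward pass:
ES_A = 0; EF_A = 7
ES_B = 0; EF_B = 12
ES_C = 0; EF_C = 10
ES_D = 7; EF_D = 7+6 = 13
ES_E = max(EF_B=12, EF_C=10) = 12; EF_E = 12+6 = 18
ES_F = max(EF_B=12, EF_C=10) = 12; EF_F = 12+3 = 15
ES_G = max(EF_A=7, EF_C=10) = 10; EF_G = 10+7 = 17
ES_H = 17; EF_H = 17+6 = 23
ES_I = max(EF_A=7, EF_D=13, EF_E=18, EF_F=15, EF_H=23) = 23; EF_I = 23+13 = 36
Expected project duration μ = 36 days. Critical path: C → G → H → I.

Variances on critical path: σ²_C=7.111, σ²_G=0.444, σ²_H=9.000, σ²_I=1.778.
Largest is σ²_H = 9.000.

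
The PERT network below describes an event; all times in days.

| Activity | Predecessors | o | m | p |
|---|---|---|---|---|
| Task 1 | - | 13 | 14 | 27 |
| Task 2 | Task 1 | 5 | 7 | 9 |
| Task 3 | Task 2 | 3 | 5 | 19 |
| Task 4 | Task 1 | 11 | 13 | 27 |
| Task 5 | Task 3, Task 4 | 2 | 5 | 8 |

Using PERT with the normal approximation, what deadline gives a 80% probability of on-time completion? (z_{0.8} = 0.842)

te_Task 1 = (13 + 4·14 + 27)/6 = 96/6 = 16; σ²_Task 1 = ((27−13)/6)² = 5.444
te_Task 2 = (5 + 4·7 + 9)/6 = 42/6 = 7; σ²_Task 2 = ((9−5)/6)² = 0.444
te_Task 3 = (3 + 4·5 + 19)/6 = 42/6 = 7; σ²_Task 3 = ((19−3)/6)² = 7.111
te_Task 4 = (11 + 4·13 + 27)/6 = 90/6 = 15; σ²_Task 4 = ((27−11)/6)² = 7.111
te_Task 5 = (2 + 4·5 + 8)/6 = 30/6 = 5; σ²_Task 5 = ((8−2)/6)² = 1.000

Forward pass:
ES_Task 1 = 0; EF_Task 1 = 16
ES_Task 2 = 16; EF_Task 2 = 16+7 = 23
ES_Task 3 = 23; EF_Task 3 = 23+7 = 30
ES_Task 4 = 16; EF_Task 4 = 16+15 = 31
ES_Task 5 = max(EF_Task 3=30, EF_Task 4=31) = 31; EF_Task 5 = 31+5 = 36
Expected project duration μ = 36 days. Critical path: Task 1 → Task 4 → Task 5.

Variance along critical path = 5.444 + 7.111 + 1.000 = 13.556; σ = 3.682 days.
D = μ + z·σ = 36 + 0.842·3.682 = 39.1 days

39.1 days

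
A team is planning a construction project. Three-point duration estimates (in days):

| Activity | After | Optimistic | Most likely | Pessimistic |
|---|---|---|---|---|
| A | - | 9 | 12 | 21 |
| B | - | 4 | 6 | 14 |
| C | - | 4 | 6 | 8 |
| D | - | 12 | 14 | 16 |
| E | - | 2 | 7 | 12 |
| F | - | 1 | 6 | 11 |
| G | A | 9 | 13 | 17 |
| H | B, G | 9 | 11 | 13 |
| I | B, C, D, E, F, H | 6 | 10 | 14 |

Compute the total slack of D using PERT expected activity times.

te_A = (9 + 4·12 + 21)/6 = 78/6 = 13
te_B = (4 + 4·6 + 14)/6 = 42/6 = 7
te_C = (4 + 4·6 + 8)/6 = 36/6 = 6
te_D = (12 + 4·14 + 16)/6 = 84/6 = 14
te_E = (2 + 4·7 + 12)/6 = 42/6 = 7
te_F = (1 + 4·6 + 11)/6 = 36/6 = 6
te_G = (9 + 4·13 + 17)/6 = 78/6 = 13
te_H = (9 + 4·11 + 13)/6 = 66/6 = 11
te_I = (6 + 4·10 + 14)/6 = 60/6 = 10

Forward pass:
ES_A = 0; EF_A = 13
ES_B = 0; EF_B = 7
ES_C = 0; EF_C = 6
ES_D = 0; EF_D = 14
ES_E = 0; EF_E = 7
ES_F = 0; EF_F = 6
ES_G = 13; EF_G = 13+13 = 26
ES_H = max(EF_B=7, EF_G=26) = 26; EF_H = 26+11 = 37
ES_I = max(EF_B=7, EF_C=6, EF_D=14, EF_E=7, EF_F=6, EF_H=37) = 37; EF_I = 37+10 = 47
Expected project duration μ = 47 days. Critical path: A → G → H → I.

Backward pass:
LF_I = 47; LS_I = 47−10 = 37
LF_H = LS_I = 37; LS_H = 37−11 = 26
LF_G = LS_H = 26; LS_G = 26−13 = 13
LF_F = LS_I = 37; LS_F = 37−6 = 31
LF_E = LS_I = 37; LS_E = 37−7 = 30
LF_D = LS_I = 37; LS_D = 37−14 = 23
LF_C = LS_I = 37; LS_C = 37−6 = 31
LF_B = min(LS_H=26, LS_I=37) = 26; LS_B = 26−7 = 19
LF_A = LS_G = 13; LS_A = 13−13 = 0
Slack_D = LS_D − ES_D = 23 − 0 = 23

23 days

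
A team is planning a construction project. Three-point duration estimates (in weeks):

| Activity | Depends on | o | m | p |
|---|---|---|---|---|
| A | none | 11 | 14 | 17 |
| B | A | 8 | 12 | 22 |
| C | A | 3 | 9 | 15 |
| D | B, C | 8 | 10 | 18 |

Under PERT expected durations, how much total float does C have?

te_A = (11 + 4·14 + 17)/6 = 84/6 = 14
te_B = (8 + 4·12 + 22)/6 = 78/6 = 13
te_C = (3 + 4·9 + 15)/6 = 54/6 = 9
te_D = (8 + 4·10 + 18)/6 = 66/6 = 11

Forward pass:
ES_A = 0; EF_A = 14
ES_B = 14; EF_B = 14+13 = 27
ES_C = 14; EF_C = 14+9 = 23
ES_D = max(EF_B=27, EF_C=23) = 27; EF_D = 27+11 = 38
Expected project duration μ = 38 weeks. Critical path: A → B → D.

Backward pass:
LF_D = 38; LS_D = 38−11 = 27
LF_C = LS_D = 27; LS_C = 27−9 = 18
LF_B = LS_D = 27; LS_B = 27−13 = 14
LF_A = min(LS_B=14, LS_C=18) = 14; LS_A = 14−14 = 0
Slack_C = LS_C − ES_C = 18 − 14 = 4

4 weeks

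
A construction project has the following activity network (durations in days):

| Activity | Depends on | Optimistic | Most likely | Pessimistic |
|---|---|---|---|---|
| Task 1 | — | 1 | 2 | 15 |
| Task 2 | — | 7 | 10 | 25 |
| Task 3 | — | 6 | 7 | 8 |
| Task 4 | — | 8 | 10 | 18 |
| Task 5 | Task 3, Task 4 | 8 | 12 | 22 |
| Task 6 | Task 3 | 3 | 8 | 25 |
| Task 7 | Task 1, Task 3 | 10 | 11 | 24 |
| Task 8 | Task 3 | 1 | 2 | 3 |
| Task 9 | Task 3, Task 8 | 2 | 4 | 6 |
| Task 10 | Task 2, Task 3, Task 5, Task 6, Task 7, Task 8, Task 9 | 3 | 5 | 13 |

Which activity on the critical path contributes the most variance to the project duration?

te_Task 1 = (1 + 4·2 + 15)/6 = 24/6 = 4; σ²_Task 1 = ((15−1)/6)² = 5.444
te_Task 2 = (7 + 4·10 + 25)/6 = 72/6 = 12; σ²_Task 2 = ((25−7)/6)² = 9.000
te_Task 3 = (6 + 4·7 + 8)/6 = 42/6 = 7; σ²_Task 3 = ((8−6)/6)² = 0.111
te_Task 4 = (8 + 4·10 + 18)/6 = 66/6 = 11; σ²_Task 4 = ((18−8)/6)² = 2.778
te_Task 5 = (8 + 4·12 + 22)/6 = 78/6 = 13; σ²_Task 5 = ((22−8)/6)² = 5.444
te_Task 6 = (3 + 4·8 + 25)/6 = 60/6 = 10; σ²_Task 6 = ((25−3)/6)² = 13.444
te_Task 7 = (10 + 4·11 + 24)/6 = 78/6 = 13; σ²_Task 7 = ((24−10)/6)² = 5.444
te_Task 8 = (1 + 4·2 + 3)/6 = 12/6 = 2; σ²_Task 8 = ((3−1)/6)² = 0.111
te_Task 9 = (2 + 4·4 + 6)/6 = 24/6 = 4; σ²_Task 9 = ((6−2)/6)² = 0.444
te_Task 10 = (3 + 4·5 + 13)/6 = 36/6 = 6; σ²_Task 10 = ((13−3)/6)² = 2.778

Forward pass:
ES_Task 1 = 0; EF_Task 1 = 4
ES_Task 2 = 0; EF_Task 2 = 12
ES_Task 3 = 0; EF_Task 3 = 7
ES_Task 4 = 0; EF_Task 4 = 11
ES_Task 5 = max(EF_Task 3=7, EF_Task 4=11) = 11; EF_Task 5 = 11+13 = 24
ES_Task 6 = 7; EF_Task 6 = 7+10 = 17
ES_Task 7 = max(EF_Task 1=4, EF_Task 3=7) = 7; EF_Task 7 = 7+13 = 20
ES_Task 8 = 7; EF_Task 8 = 7+2 = 9
ES_Task 9 = max(EF_Task 3=7, EF_Task 8=9) = 9; EF_Task 9 = 9+4 = 13
ES_Task 10 = max(EF_Task 2=12, EF_Task 3=7, EF_Task 5=24, EF_Task 6=17, EF_Task 7=20, EF_Task 8=9, EF_Task 9=13) = 24; EF_Task 10 = 24+6 = 30
Expected project duration μ = 30 days. Critical path: Task 4 → Task 5 → Task 10.

Variances on critical path: σ²_Task 4=2.778, σ²_Task 5=5.444, σ²_Task 10=2.778.
Largest is σ²_Task 5 = 5.444.

Task 5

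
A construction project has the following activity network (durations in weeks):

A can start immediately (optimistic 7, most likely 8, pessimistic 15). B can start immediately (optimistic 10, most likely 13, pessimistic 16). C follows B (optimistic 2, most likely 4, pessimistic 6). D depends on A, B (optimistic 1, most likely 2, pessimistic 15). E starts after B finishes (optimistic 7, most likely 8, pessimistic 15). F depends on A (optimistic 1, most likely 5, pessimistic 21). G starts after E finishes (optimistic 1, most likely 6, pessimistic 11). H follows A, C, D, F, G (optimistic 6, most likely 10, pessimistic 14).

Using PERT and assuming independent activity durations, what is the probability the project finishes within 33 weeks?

te_A = (7 + 4·8 + 15)/6 = 54/6 = 9; σ²_A = ((15−7)/6)² = 1.778
te_B = (10 + 4·13 + 16)/6 = 78/6 = 13; σ²_B = ((16−10)/6)² = 1.000
te_C = (2 + 4·4 + 6)/6 = 24/6 = 4; σ²_C = ((6−2)/6)² = 0.444
te_D = (1 + 4·2 + 15)/6 = 24/6 = 4; σ²_D = ((15−1)/6)² = 5.444
te_E = (7 + 4·8 + 15)/6 = 54/6 = 9; σ²_E = ((15−7)/6)² = 1.778
te_F = (1 + 4·5 + 21)/6 = 42/6 = 7; σ²_F = ((21−1)/6)² = 11.111
te_G = (1 + 4·6 + 11)/6 = 36/6 = 6; σ²_G = ((11−1)/6)² = 2.778
te_H = (6 + 4·10 + 14)/6 = 60/6 = 10; σ²_H = ((14−6)/6)² = 1.778

Forward pass:
ES_A = 0; EF_A = 9
ES_B = 0; EF_B = 13
ES_C = 13; EF_C = 13+4 = 17
ES_D = max(EF_A=9, EF_B=13) = 13; EF_D = 13+4 = 17
ES_E = 13; EF_E = 13+9 = 22
ES_F = 9; EF_F = 9+7 = 16
ES_G = 22; EF_G = 22+6 = 28
ES_H = max(EF_A=9, EF_C=17, EF_D=17, EF_F=16, EF_G=28) = 28; EF_H = 28+10 = 38
Expected project duration μ = 38 weeks. Critical path: B → E → G → H.

Variance along critical path = 1.000 + 1.778 + 2.778 + 1.778 = 7.333; σ = √7.333 = 2.708 weeks.
Z = (33 − 38) / 2.708 = -1.846
P(T ≤ 33) = Φ(-1.846) ≈ 0.032

0.032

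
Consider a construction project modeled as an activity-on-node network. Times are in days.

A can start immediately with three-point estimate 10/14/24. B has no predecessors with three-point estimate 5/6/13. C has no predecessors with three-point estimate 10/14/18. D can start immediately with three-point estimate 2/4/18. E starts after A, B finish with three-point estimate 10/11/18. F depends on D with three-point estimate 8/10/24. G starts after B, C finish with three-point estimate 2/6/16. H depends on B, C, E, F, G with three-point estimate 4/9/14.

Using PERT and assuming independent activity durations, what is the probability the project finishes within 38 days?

te_A = (10 + 4·14 + 24)/6 = 90/6 = 15; σ²_A = ((24−10)/6)² = 5.444
te_B = (5 + 4·6 + 13)/6 = 42/6 = 7; σ²_B = ((13−5)/6)² = 1.778
te_C = (10 + 4·14 + 18)/6 = 84/6 = 14; σ²_C = ((18−10)/6)² = 1.778
te_D = (2 + 4·4 + 18)/6 = 36/6 = 6; σ²_D = ((18−2)/6)² = 7.111
te_E = (10 + 4·11 + 18)/6 = 72/6 = 12; σ²_E = ((18−10)/6)² = 1.778
te_F = (8 + 4·10 + 24)/6 = 72/6 = 12; σ²_F = ((24−8)/6)² = 7.111
te_G = (2 + 4·6 + 16)/6 = 42/6 = 7; σ²_G = ((16−2)/6)² = 5.444
te_H = (4 + 4·9 + 14)/6 = 54/6 = 9; σ²_H = ((14−4)/6)² = 2.778

Forward pass:
ES_A = 0; EF_A = 15
ES_B = 0; EF_B = 7
ES_C = 0; EF_C = 14
ES_D = 0; EF_D = 6
ES_E = max(EF_A=15, EF_B=7) = 15; EF_E = 15+12 = 27
ES_F = 6; EF_F = 6+12 = 18
ES_G = max(EF_B=7, EF_C=14) = 14; EF_G = 14+7 = 21
ES_H = max(EF_B=7, EF_C=14, EF_E=27, EF_F=18, EF_G=21) = 27; EF_H = 27+9 = 36
Expected project duration μ = 36 days. Critical path: A → E → H.

Variance along critical path = 5.444 + 1.778 + 2.778 = 10.000; σ = √10.000 = 3.162 days.
Z = (38 − 36) / 3.162 = 0.632
P(T ≤ 38) = Φ(0.632) ≈ 0.736

0.736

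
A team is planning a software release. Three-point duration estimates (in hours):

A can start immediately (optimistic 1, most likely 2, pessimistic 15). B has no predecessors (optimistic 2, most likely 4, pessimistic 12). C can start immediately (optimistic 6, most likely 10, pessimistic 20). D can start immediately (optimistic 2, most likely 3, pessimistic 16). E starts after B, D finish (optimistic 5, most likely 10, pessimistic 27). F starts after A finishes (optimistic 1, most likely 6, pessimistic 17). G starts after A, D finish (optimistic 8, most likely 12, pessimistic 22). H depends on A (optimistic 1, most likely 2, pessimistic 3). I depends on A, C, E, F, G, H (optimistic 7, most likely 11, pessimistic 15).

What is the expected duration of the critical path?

te_A = (1 + 4·2 + 15)/6 = 24/6 = 4
te_B = (2 + 4·4 + 12)/6 = 30/6 = 5
te_C = (6 + 4·10 + 20)/6 = 66/6 = 11
te_D = (2 + 4·3 + 16)/6 = 30/6 = 5
te_E = (5 + 4·10 + 27)/6 = 72/6 = 12
te_F = (1 + 4·6 + 17)/6 = 42/6 = 7
te_G = (8 + 4·12 + 22)/6 = 78/6 = 13
te_H = (1 + 4·2 + 3)/6 = 12/6 = 2
te_I = (7 + 4·11 + 15)/6 = 66/6 = 11

Forward pass:
ES_A = 0; EF_A = 4
ES_B = 0; EF_B = 5
ES_C = 0; EF_C = 11
ES_D = 0; EF_D = 5
ES_E = max(EF_B=5, EF_D=5) = 5; EF_E = 5+12 = 17
ES_F = 4; EF_F = 4+7 = 11
ES_G = max(EF_A=4, EF_D=5) = 5; EF_G = 5+13 = 18
ES_H = 4; EF_H = 4+2 = 6
ES_I = max(EF_A=4, EF_C=11, EF_E=17, EF_F=11, EF_G=18, EF_H=6) = 18; EF_I = 18+11 = 29
Expected project duration μ = 29 hours. Critical path: D → G → I.

29 hours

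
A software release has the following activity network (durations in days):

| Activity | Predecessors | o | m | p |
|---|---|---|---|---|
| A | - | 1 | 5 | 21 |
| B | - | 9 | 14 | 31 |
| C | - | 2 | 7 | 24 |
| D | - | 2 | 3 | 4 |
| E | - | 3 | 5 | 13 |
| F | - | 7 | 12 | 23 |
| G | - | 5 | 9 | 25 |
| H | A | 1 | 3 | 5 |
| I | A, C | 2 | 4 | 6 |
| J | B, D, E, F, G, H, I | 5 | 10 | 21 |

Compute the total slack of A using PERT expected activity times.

5 days

te_A = (1 + 4·5 + 21)/6 = 42/6 = 7
te_B = (9 + 4·14 + 31)/6 = 96/6 = 16
te_C = (2 + 4·7 + 24)/6 = 54/6 = 9
te_D = (2 + 4·3 + 4)/6 = 18/6 = 3
te_E = (3 + 4·5 + 13)/6 = 36/6 = 6
te_F = (7 + 4·12 + 23)/6 = 78/6 = 13
te_G = (5 + 4·9 + 25)/6 = 66/6 = 11
te_H = (1 + 4·3 + 5)/6 = 18/6 = 3
te_I = (2 + 4·4 + 6)/6 = 24/6 = 4
te_J = (5 + 4·10 + 21)/6 = 66/6 = 11

Forward pass:
ES_A = 0; EF_A = 7
ES_B = 0; EF_B = 16
ES_C = 0; EF_C = 9
ES_D = 0; EF_D = 3
ES_E = 0; EF_E = 6
ES_F = 0; EF_F = 13
ES_G = 0; EF_G = 11
ES_H = 7; EF_H = 7+3 = 10
ES_I = max(EF_A=7, EF_C=9) = 9; EF_I = 9+4 = 13
ES_J = max(EF_B=16, EF_D=3, EF_E=6, EF_F=13, EF_G=11, EF_H=10, EF_I=13) = 16; EF_J = 16+11 = 27
Expected project duration μ = 27 days. Critical path: B → J.

Backward pass:
LF_J = 27; LS_J = 27−11 = 16
LF_I = LS_J = 16; LS_I = 16−4 = 12
LF_H = LS_J = 16; LS_H = 16−3 = 13
LF_G = LS_J = 16; LS_G = 16−11 = 5
LF_F = LS_J = 16; LS_F = 16−13 = 3
LF_E = LS_J = 16; LS_E = 16−6 = 10
LF_D = LS_J = 16; LS_D = 16−3 = 13
LF_C = LS_I = 12; LS_C = 12−9 = 3
LF_B = LS_J = 16; LS_B = 16−16 = 0
LF_A = min(LS_H=13, LS_I=12) = 12; LS_A = 12−7 = 5
Slack_A = LS_A − ES_A = 5 − 0 = 5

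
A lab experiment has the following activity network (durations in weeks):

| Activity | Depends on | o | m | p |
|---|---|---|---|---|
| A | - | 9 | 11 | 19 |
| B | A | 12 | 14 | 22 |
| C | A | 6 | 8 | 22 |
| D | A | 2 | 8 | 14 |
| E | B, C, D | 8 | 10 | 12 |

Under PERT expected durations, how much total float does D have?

te_A = (9 + 4·11 + 19)/6 = 72/6 = 12
te_B = (12 + 4·14 + 22)/6 = 90/6 = 15
te_C = (6 + 4·8 + 22)/6 = 60/6 = 10
te_D = (2 + 4·8 + 14)/6 = 48/6 = 8
te_E = (8 + 4·10 + 12)/6 = 60/6 = 10

Forward pass:
ES_A = 0; EF_A = 12
ES_B = 12; EF_B = 12+15 = 27
ES_C = 12; EF_C = 12+10 = 22
ES_D = 12; EF_D = 12+8 = 20
ES_E = max(EF_B=27, EF_C=22, EF_D=20) = 27; EF_E = 27+10 = 37
Expected project duration μ = 37 weeks. Critical path: A → B → E.

Backward pass:
LF_E = 37; LS_E = 37−10 = 27
LF_D = LS_E = 27; LS_D = 27−8 = 19
LF_C = LS_E = 27; LS_C = 27−10 = 17
LF_B = LS_E = 27; LS_B = 27−15 = 12
LF_A = min(LS_B=12, LS_C=17, LS_D=19) = 12; LS_A = 12−12 = 0
Slack_D = LS_D − ES_D = 19 − 12 = 7

7 weeks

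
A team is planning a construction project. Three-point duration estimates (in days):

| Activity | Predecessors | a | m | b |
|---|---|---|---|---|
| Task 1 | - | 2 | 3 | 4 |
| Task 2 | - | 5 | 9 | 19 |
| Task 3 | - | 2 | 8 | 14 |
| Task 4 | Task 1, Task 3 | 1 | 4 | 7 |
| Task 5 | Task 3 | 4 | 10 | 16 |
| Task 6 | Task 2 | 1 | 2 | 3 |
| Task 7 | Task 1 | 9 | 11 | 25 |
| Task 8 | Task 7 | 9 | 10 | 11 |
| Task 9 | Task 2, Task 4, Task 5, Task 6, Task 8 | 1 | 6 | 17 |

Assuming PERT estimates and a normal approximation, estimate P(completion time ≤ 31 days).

te_Task 1 = (2 + 4·3 + 4)/6 = 18/6 = 3; σ²_Task 1 = ((4−2)/6)² = 0.111
te_Task 2 = (5 + 4·9 + 19)/6 = 60/6 = 10; σ²_Task 2 = ((19−5)/6)² = 5.444
te_Task 3 = (2 + 4·8 + 14)/6 = 48/6 = 8; σ²_Task 3 = ((14−2)/6)² = 4.000
te_Task 4 = (1 + 4·4 + 7)/6 = 24/6 = 4; σ²_Task 4 = ((7−1)/6)² = 1.000
te_Task 5 = (4 + 4·10 + 16)/6 = 60/6 = 10; σ²_Task 5 = ((16−4)/6)² = 4.000
te_Task 6 = (1 + 4·2 + 3)/6 = 12/6 = 2; σ²_Task 6 = ((3−1)/6)² = 0.111
te_Task 7 = (9 + 4·11 + 25)/6 = 78/6 = 13; σ²_Task 7 = ((25−9)/6)² = 7.111
te_Task 8 = (9 + 4·10 + 11)/6 = 60/6 = 10; σ²_Task 8 = ((11−9)/6)² = 0.111
te_Task 9 = (1 + 4·6 + 17)/6 = 42/6 = 7; σ²_Task 9 = ((17−1)/6)² = 7.111

Forward pass:
ES_Task 1 = 0; EF_Task 1 = 3
ES_Task 2 = 0; EF_Task 2 = 10
ES_Task 3 = 0; EF_Task 3 = 8
ES_Task 4 = max(EF_Task 1=3, EF_Task 3=8) = 8; EF_Task 4 = 8+4 = 12
ES_Task 5 = 8; EF_Task 5 = 8+10 = 18
ES_Task 6 = 10; EF_Task 6 = 10+2 = 12
ES_Task 7 = 3; EF_Task 7 = 3+13 = 16
ES_Task 8 = 16; EF_Task 8 = 16+10 = 26
ES_Task 9 = max(EF_Task 2=10, EF_Task 4=12, EF_Task 5=18, EF_Task 6=12, EF_Task 8=26) = 26; EF_Task 9 = 26+7 = 33
Expected project duration μ = 33 days. Critical path: Task 1 → Task 7 → Task 8 → Task 9.

Variance along critical path = 0.111 + 7.111 + 0.111 + 7.111 = 14.444; σ = √14.444 = 3.801 days.
Z = (31 − 33) / 3.801 = -0.526
P(T ≤ 31) = Φ(-0.526) ≈ 0.299

0.299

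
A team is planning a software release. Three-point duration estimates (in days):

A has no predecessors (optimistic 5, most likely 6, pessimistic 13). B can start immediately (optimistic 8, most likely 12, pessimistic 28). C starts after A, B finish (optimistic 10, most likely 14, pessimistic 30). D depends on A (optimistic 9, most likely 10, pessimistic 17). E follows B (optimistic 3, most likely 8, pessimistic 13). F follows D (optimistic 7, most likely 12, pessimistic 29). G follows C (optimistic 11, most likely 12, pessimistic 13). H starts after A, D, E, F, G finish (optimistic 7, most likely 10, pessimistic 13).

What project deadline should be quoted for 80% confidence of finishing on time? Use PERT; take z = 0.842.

56.1 days

te_A = (5 + 4·6 + 13)/6 = 42/6 = 7; σ²_A = ((13−5)/6)² = 1.778
te_B = (8 + 4·12 + 28)/6 = 84/6 = 14; σ²_B = ((28−8)/6)² = 11.111
te_C = (10 + 4·14 + 30)/6 = 96/6 = 16; σ²_C = ((30−10)/6)² = 11.111
te_D = (9 + 4·10 + 17)/6 = 66/6 = 11; σ²_D = ((17−9)/6)² = 1.778
te_E = (3 + 4·8 + 13)/6 = 48/6 = 8; σ²_E = ((13−3)/6)² = 2.778
te_F = (7 + 4·12 + 29)/6 = 84/6 = 14; σ²_F = ((29−7)/6)² = 13.444
te_G = (11 + 4·12 + 13)/6 = 72/6 = 12; σ²_G = ((13−11)/6)² = 0.111
te_H = (7 + 4·10 + 13)/6 = 60/6 = 10; σ²_H = ((13−7)/6)² = 1.000

Forward pass:
ES_A = 0; EF_A = 7
ES_B = 0; EF_B = 14
ES_C = max(EF_A=7, EF_B=14) = 14; EF_C = 14+16 = 30
ES_D = 7; EF_D = 7+11 = 18
ES_E = 14; EF_E = 14+8 = 22
ES_F = 18; EF_F = 18+14 = 32
ES_G = 30; EF_G = 30+12 = 42
ES_H = max(EF_A=7, EF_D=18, EF_E=22, EF_F=32, EF_G=42) = 42; EF_H = 42+10 = 52
Expected project duration μ = 52 days. Critical path: B → C → G → H.

Variance along critical path = 11.111 + 11.111 + 0.111 + 1.000 = 23.333; σ = 4.830 days.
D = μ + z·σ = 52 + 0.842·4.830 = 56.1 days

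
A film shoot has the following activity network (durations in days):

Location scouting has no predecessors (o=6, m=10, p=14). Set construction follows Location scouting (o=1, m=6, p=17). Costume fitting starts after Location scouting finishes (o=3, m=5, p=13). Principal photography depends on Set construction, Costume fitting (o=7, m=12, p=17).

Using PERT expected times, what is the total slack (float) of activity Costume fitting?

te_Location scouting = (6 + 4·10 + 14)/6 = 60/6 = 10
te_Set construction = (1 + 4·6 + 17)/6 = 42/6 = 7
te_Costume fitting = (3 + 4·5 + 13)/6 = 36/6 = 6
te_Principal photography = (7 + 4·12 + 17)/6 = 72/6 = 12

Forward pass:
ES_Location scouting = 0; EF_Location scouting = 10
ES_Set construction = 10; EF_Set construction = 10+7 = 17
ES_Costume fitting = 10; EF_Costume fitting = 10+6 = 16
ES_Principal photography = max(EF_Set construction=17, EF_Costume fitting=16) = 17; EF_Principal photography = 17+12 = 29
Expected project duration μ = 29 days. Critical path: Location scouting → Set construction → Principal photography.

Backward pass:
LF_Principal photography = 29; LS_Principal photography = 29−12 = 17
LF_Costume fitting = LS_Principal photography = 17; LS_Costume fitting = 17−6 = 11
LF_Set construction = LS_Principal photography = 17; LS_Set construction = 17−7 = 10
LF_Location scouting = min(LS_Set construction=10, LS_Costume fitting=11) = 10; LS_Location scouting = 10−10 = 0
Slack_Costume fitting = LS_Costume fitting − ES_Costume fitting = 11 − 10 = 1

1 days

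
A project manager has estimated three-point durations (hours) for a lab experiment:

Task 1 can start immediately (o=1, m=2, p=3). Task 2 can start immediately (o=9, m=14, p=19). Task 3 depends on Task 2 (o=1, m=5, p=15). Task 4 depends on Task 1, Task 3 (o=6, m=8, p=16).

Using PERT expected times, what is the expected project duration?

te_Task 1 = (1 + 4·2 + 3)/6 = 12/6 = 2
te_Task 2 = (9 + 4·14 + 19)/6 = 84/6 = 14
te_Task 3 = (1 + 4·5 + 15)/6 = 36/6 = 6
te_Task 4 = (6 + 4·8 + 16)/6 = 54/6 = 9

Forward pass:
ES_Task 1 = 0; EF_Task 1 = 2
ES_Task 2 = 0; EF_Task 2 = 14
ES_Task 3 = 14; EF_Task 3 = 14+6 = 20
ES_Task 4 = max(EF_Task 1=2, EF_Task 3=20) = 20; EF_Task 4 = 20+9 = 29
Expected project duration μ = 29 hours. Critical path: Task 2 → Task 3 → Task 4.

29 hours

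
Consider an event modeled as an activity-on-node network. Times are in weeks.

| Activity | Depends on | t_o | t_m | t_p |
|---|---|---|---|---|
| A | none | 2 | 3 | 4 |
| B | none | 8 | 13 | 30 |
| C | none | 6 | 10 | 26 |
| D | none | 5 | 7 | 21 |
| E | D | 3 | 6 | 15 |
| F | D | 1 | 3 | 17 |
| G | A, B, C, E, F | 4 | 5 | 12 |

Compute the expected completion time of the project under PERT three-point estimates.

22 weeks

te_A = (2 + 4·3 + 4)/6 = 18/6 = 3
te_B = (8 + 4·13 + 30)/6 = 90/6 = 15
te_C = (6 + 4·10 + 26)/6 = 72/6 = 12
te_D = (5 + 4·7 + 21)/6 = 54/6 = 9
te_E = (3 + 4·6 + 15)/6 = 42/6 = 7
te_F = (1 + 4·3 + 17)/6 = 30/6 = 5
te_G = (4 + 4·5 + 12)/6 = 36/6 = 6

Forward pass:
ES_A = 0; EF_A = 3
ES_B = 0; EF_B = 15
ES_C = 0; EF_C = 12
ES_D = 0; EF_D = 9
ES_E = 9; EF_E = 9+7 = 16
ES_F = 9; EF_F = 9+5 = 14
ES_G = max(EF_A=3, EF_B=15, EF_C=12, EF_E=16, EF_F=14) = 16; EF_G = 16+6 = 22
Expected project duration μ = 22 weeks. Critical path: D → E → G.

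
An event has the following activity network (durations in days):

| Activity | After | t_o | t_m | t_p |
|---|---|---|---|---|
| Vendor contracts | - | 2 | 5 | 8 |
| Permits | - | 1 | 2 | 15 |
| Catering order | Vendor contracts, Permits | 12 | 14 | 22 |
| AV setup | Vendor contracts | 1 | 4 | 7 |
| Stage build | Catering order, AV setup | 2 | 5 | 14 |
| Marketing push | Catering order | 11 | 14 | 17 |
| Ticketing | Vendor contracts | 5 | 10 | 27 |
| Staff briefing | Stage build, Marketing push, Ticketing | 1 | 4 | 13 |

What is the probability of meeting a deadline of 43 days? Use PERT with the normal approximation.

te_Vendor contracts = (2 + 4·5 + 8)/6 = 30/6 = 5; σ²_Vendor contracts = ((8−2)/6)² = 1.000
te_Permits = (1 + 4·2 + 15)/6 = 24/6 = 4; σ²_Permits = ((15−1)/6)² = 5.444
te_Catering order = (12 + 4·14 + 22)/6 = 90/6 = 15; σ²_Catering order = ((22−12)/6)² = 2.778
te_AV setup = (1 + 4·4 + 7)/6 = 24/6 = 4; σ²_AV setup = ((7−1)/6)² = 1.000
te_Stage build = (2 + 4·5 + 14)/6 = 36/6 = 6; σ²_Stage build = ((14−2)/6)² = 4.000
te_Marketing push = (11 + 4·14 + 17)/6 = 84/6 = 14; σ²_Marketing push = ((17−11)/6)² = 1.000
te_Ticketing = (5 + 4·10 + 27)/6 = 72/6 = 12; σ²_Ticketing = ((27−5)/6)² = 13.444
te_Staff briefing = (1 + 4·4 + 13)/6 = 30/6 = 5; σ²_Staff briefing = ((13−1)/6)² = 4.000

Forward pass:
ES_Vendor contracts = 0; EF_Vendor contracts = 5
ES_Permits = 0; EF_Permits = 4
ES_Catering order = max(EF_Vendor contracts=5, EF_Permits=4) = 5; EF_Catering order = 5+15 = 20
ES_AV setup = 5; EF_AV setup = 5+4 = 9
ES_Stage build = max(EF_Catering order=20, EF_AV setup=9) = 20; EF_Stage build = 20+6 = 26
ES_Marketing push = 20; EF_Marketing push = 20+14 = 34
ES_Ticketing = 5; EF_Ticketing = 5+12 = 17
ES_Staff briefing = max(EF_Stage build=26, EF_Marketing push=34, EF_Ticketing=17) = 34; EF_Staff briefing = 34+5 = 39
Expected project duration μ = 39 days. Critical path: Vendor contracts → Catering order → Marketing push → Staff briefing.

Variance along critical path = 1.000 + 2.778 + 1.000 + 4.000 = 8.778; σ = √8.778 = 2.963 days.
Z = (43 − 39) / 2.963 = 1.350
P(T ≤ 43) = Φ(1.350) ≈ 0.912

0.912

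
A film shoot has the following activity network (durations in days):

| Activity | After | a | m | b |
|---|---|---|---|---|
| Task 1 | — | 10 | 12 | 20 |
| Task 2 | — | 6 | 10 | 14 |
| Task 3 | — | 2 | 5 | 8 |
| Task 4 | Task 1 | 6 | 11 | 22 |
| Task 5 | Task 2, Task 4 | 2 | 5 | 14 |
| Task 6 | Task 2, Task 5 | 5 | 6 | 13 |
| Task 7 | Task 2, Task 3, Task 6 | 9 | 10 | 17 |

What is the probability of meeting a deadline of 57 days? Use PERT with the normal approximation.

te_Task 1 = (10 + 4·12 + 20)/6 = 78/6 = 13; σ²_Task 1 = ((20−10)/6)² = 2.778
te_Task 2 = (6 + 4·10 + 14)/6 = 60/6 = 10; σ²_Task 2 = ((14−6)/6)² = 1.778
te_Task 3 = (2 + 4·5 + 8)/6 = 30/6 = 5; σ²_Task 3 = ((8−2)/6)² = 1.000
te_Task 4 = (6 + 4·11 + 22)/6 = 72/6 = 12; σ²_Task 4 = ((22−6)/6)² = 7.111
te_Task 5 = (2 + 4·5 + 14)/6 = 36/6 = 6; σ²_Task 5 = ((14−2)/6)² = 4.000
te_Task 6 = (5 + 4·6 + 13)/6 = 42/6 = 7; σ²_Task 6 = ((13−5)/6)² = 1.778
te_Task 7 = (9 + 4·10 + 17)/6 = 66/6 = 11; σ²_Task 7 = ((17−9)/6)² = 1.778

Forward pass:
ES_Task 1 = 0; EF_Task 1 = 13
ES_Task 2 = 0; EF_Task 2 = 10
ES_Task 3 = 0; EF_Task 3 = 5
ES_Task 4 = 13; EF_Task 4 = 13+12 = 25
ES_Task 5 = max(EF_Task 2=10, EF_Task 4=25) = 25; EF_Task 5 = 25+6 = 31
ES_Task 6 = max(EF_Task 2=10, EF_Task 5=31) = 31; EF_Task 6 = 31+7 = 38
ES_Task 7 = max(EF_Task 2=10, EF_Task 3=5, EF_Task 6=38) = 38; EF_Task 7 = 38+11 = 49
Expected project duration μ = 49 days. Critical path: Task 1 → Task 4 → Task 5 → Task 6 → Task 7.

Variance along critical path = 2.778 + 7.111 + 4.000 + 1.778 + 1.778 = 17.444; σ = √17.444 = 4.177 days.
Z = (57 − 49) / 4.177 = 1.915
P(T ≤ 57) = Φ(1.915) ≈ 0.972

0.972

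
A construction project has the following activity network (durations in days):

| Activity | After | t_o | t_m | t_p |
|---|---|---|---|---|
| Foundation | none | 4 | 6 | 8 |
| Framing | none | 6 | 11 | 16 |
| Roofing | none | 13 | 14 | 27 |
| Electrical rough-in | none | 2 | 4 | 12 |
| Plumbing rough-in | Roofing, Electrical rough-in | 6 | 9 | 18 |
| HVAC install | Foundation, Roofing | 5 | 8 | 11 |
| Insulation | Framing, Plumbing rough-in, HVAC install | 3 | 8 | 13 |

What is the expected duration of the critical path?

te_Foundation = (4 + 4·6 + 8)/6 = 36/6 = 6
te_Framing = (6 + 4·11 + 16)/6 = 66/6 = 11
te_Roofing = (13 + 4·14 + 27)/6 = 96/6 = 16
te_Electrical rough-in = (2 + 4·4 + 12)/6 = 30/6 = 5
te_Plumbing rough-in = (6 + 4·9 + 18)/6 = 60/6 = 10
te_HVAC install = (5 + 4·8 + 11)/6 = 48/6 = 8
te_Insulation = (3 + 4·8 + 13)/6 = 48/6 = 8

Forward pass:
ES_Foundation = 0; EF_Foundation = 6
ES_Framing = 0; EF_Framing = 11
ES_Roofing = 0; EF_Roofing = 16
ES_Electrical rough-in = 0; EF_Electrical rough-in = 5
ES_Plumbing rough-in = max(EF_Roofing=16, EF_Electrical rough-in=5) = 16; EF_Plumbing rough-in = 16+10 = 26
ES_HVAC install = max(EF_Foundation=6, EF_Roofing=16) = 16; EF_HVAC install = 16+8 = 24
ES_Insulation = max(EF_Framing=11, EF_Plumbing rough-in=26, EF_HVAC install=24) = 26; EF_Insulation = 26+8 = 34
Expected project duration μ = 34 days. Critical path: Roofing → Plumbing rough-in → Insulation.

34 days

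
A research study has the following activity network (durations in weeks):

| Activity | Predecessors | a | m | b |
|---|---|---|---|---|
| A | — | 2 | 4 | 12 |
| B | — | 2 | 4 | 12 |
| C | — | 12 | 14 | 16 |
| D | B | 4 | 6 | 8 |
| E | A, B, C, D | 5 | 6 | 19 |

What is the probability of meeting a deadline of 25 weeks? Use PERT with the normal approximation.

te_A = (2 + 4·4 + 12)/6 = 30/6 = 5; σ²_A = ((12−2)/6)² = 2.778
te_B = (2 + 4·4 + 12)/6 = 30/6 = 5; σ²_B = ((12−2)/6)² = 2.778
te_C = (12 + 4·14 + 16)/6 = 84/6 = 14; σ²_C = ((16−12)/6)² = 0.444
te_D = (4 + 4·6 + 8)/6 = 36/6 = 6; σ²_D = ((8−4)/6)² = 0.444
te_E = (5 + 4·6 + 19)/6 = 48/6 = 8; σ²_E = ((19−5)/6)² = 5.444

Forward pass:
ES_A = 0; EF_A = 5
ES_B = 0; EF_B = 5
ES_C = 0; EF_C = 14
ES_D = 5; EF_D = 5+6 = 11
ES_E = max(EF_A=5, EF_B=5, EF_C=14, EF_D=11) = 14; EF_E = 14+8 = 22
Expected project duration μ = 22 weeks. Critical path: C → E.

Variance along critical path = 0.444 + 5.444 = 5.889; σ = √5.889 = 2.427 weeks.
Z = (25 − 22) / 2.427 = 1.236
P(T ≤ 25) = Φ(1.236) ≈ 0.892

0.892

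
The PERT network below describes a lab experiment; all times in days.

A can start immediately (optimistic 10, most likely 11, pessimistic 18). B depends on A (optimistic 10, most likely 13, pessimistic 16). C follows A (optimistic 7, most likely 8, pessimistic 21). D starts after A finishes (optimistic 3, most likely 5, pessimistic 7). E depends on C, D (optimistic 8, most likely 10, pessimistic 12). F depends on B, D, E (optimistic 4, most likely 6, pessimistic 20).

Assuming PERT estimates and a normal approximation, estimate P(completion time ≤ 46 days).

0.941

te_A = (10 + 4·11 + 18)/6 = 72/6 = 12; σ²_A = ((18−10)/6)² = 1.778
te_B = (10 + 4·13 + 16)/6 = 78/6 = 13; σ²_B = ((16−10)/6)² = 1.000
te_C = (7 + 4·8 + 21)/6 = 60/6 = 10; σ²_C = ((21−7)/6)² = 5.444
te_D = (3 + 4·5 + 7)/6 = 30/6 = 5; σ²_D = ((7−3)/6)² = 0.444
te_E = (8 + 4·10 + 12)/6 = 60/6 = 10; σ²_E = ((12−8)/6)² = 0.444
te_F = (4 + 4·6 + 20)/6 = 48/6 = 8; σ²_F = ((20−4)/6)² = 7.111

Forward pass:
ES_A = 0; EF_A = 12
ES_B = 12; EF_B = 12+13 = 25
ES_C = 12; EF_C = 12+10 = 22
ES_D = 12; EF_D = 12+5 = 17
ES_E = max(EF_C=22, EF_D=17) = 22; EF_E = 22+10 = 32
ES_F = max(EF_B=25, EF_D=17, EF_E=32) = 32; EF_F = 32+8 = 40
Expected project duration μ = 40 days. Critical path: A → C → E → F.

Variance along critical path = 1.778 + 5.444 + 0.444 + 7.111 = 14.778; σ = √14.778 = 3.844 days.
Z = (46 − 40) / 3.844 = 1.561
P(T ≤ 46) = Φ(1.561) ≈ 0.941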